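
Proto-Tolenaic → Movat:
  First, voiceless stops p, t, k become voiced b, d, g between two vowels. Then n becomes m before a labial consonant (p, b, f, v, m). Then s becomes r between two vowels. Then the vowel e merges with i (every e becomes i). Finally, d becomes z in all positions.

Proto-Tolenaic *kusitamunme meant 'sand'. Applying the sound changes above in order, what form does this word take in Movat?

kurizamummi

Movat: *kusitamunme
  kusitamunme → kusidamunme   [intervocalic voicing]
  kusidamunme → kusidamumme   [nasal place assimilation]
  kusidamumme → kuridamumme   [rhotacism]
  kuridamumme → kuridamummi   [vowel merger]
  kuridamummi → kurizamummi   [unconditioned shift]
  giving Movat kurizamummi.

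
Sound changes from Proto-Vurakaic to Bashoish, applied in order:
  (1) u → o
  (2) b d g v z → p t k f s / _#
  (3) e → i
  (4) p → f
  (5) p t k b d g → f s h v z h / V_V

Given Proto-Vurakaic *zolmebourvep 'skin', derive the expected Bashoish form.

Bashoish: *zolmebourvep
  zolmebourvep → zolmeboorvep   [vowel merger]
  zolmeboorvep (rule 2 does not apply)
  zolmeboorvep → zolmiboorvip   [vowel merger]
  zolmiboorvip → zolmiboorvif   [unconditioned shift]
  zolmiboorvif → zolmivoorvif   [intervocalic lenition]
  giving Bashoish zolmivoorvif.

zolmivoorvif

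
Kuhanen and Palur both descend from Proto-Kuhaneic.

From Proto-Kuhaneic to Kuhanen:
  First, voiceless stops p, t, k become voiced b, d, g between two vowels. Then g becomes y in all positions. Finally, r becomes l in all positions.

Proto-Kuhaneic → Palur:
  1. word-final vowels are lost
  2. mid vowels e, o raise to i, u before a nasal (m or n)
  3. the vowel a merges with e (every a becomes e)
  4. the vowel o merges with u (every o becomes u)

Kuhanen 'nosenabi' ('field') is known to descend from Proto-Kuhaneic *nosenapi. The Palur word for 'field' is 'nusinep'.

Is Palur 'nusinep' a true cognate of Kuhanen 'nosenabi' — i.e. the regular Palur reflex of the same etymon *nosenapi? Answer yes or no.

yes

Derive the expected Palur reflex of *nosenapi:
Palur: *nosenapi > nosenap > nosinap > nosinep > nusinep  (by apocope, pre-nasal raising, vowel merger, vowel merger)
Palur 'nusinep' matches the regular reflex exactly, so the pair is cognate.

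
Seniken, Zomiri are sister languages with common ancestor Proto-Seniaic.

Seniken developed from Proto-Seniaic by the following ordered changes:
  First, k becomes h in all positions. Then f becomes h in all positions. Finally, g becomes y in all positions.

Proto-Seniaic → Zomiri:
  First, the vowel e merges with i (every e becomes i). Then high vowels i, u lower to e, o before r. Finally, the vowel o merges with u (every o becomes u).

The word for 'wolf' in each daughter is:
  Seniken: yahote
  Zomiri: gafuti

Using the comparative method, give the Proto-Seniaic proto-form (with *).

*gafote

Position 6: Seniken has e, Zomiri has i. Seniken preserves e here (none of its changes turn any other segment into e), so the proto-segment is *e.
Position 1: Seniken has y, Zomiri has g. Zomiri preserves g here (none of its changes turn any other segment into g), so the proto-segment is *g.
Position 3: Seniken has h, Zomiri has f. Zomiri preserves f here (none of its changes turn any other segment into f), so the proto-segment is *f.
Verify the candidate proto-form against each daughter:
Seniken: *gafote > gahote > yahote  (by unconditioned shift, unconditioned shift)
Zomiri: *gafote > gafoti > gafuti  (by vowel merger, vowel merger)
No other proto-form is consistent with every reflex, so the reconstruction is *gafote.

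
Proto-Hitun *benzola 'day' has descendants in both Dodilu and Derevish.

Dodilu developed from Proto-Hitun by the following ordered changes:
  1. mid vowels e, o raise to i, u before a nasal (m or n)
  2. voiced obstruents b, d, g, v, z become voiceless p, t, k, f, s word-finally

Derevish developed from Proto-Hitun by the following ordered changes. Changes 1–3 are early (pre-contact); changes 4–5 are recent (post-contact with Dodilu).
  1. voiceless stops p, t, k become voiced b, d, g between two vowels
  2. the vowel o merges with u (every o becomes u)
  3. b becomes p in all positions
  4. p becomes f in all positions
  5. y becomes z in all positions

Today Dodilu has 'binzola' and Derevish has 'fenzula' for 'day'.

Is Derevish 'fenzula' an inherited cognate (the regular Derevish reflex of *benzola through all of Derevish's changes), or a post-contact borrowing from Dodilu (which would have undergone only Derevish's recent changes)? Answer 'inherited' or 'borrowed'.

inherited

If inherited, *benzola would pass through all of Derevish's changes:
Derevish: *benzola > benzula > penzula > fenzula  (by vowel merger, unconditioned shift, unconditioned shift)
If borrowed from Dodilu 'binzola' after the early changes, it would undergo only the recent ones:
  rule 4 (unconditioned shift): no change (binzola)
  rule 5 (unconditioned shift): no change (binzola)
  ⇒ as a loan: binzola
Derevish 'fenzula' matches the inherited outcome exactly, so it is an inherited cognate, not a loan.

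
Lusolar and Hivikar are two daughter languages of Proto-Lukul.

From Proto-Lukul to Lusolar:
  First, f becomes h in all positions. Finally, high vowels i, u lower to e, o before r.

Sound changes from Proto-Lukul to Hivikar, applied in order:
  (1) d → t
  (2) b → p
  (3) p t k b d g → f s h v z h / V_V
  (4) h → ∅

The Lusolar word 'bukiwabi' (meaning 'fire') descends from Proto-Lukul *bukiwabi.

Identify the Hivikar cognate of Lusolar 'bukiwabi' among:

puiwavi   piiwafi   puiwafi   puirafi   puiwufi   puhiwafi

Hivikar: *bukiwabi
  bukiwabi (rule 1 does not apply)
  bukiwabi → pukiwapi   [unconditioned shift]
  pukiwapi → puhiwafi   [intervocalic lenition]
  puhiwafi → puiwafi   [h-loss]
  giving Hivikar puiwafi.
Only 'puiwafi' matches the regular Hivikar development of *bukiwabi.

puiwafi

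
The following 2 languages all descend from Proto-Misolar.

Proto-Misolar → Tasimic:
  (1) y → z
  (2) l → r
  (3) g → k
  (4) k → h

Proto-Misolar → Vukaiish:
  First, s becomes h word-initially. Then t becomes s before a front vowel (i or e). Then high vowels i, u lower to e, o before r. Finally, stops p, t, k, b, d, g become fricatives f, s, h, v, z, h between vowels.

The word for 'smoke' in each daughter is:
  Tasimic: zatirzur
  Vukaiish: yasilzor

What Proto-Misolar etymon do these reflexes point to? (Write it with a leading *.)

Position 3: Tasimic has t, Vukaiish has s. Tasimic preserves t here (none of its changes turn any other segment into t), so the proto-segment is *t.
Position 1: Tasimic has z, Vukaiish has y. Vukaiish preserves y here (none of its changes turn any other segment into y), so the proto-segment is *y.
This points to *yatilzur. Verify forward in each daughter:
Tasimic: *yatilzur > zatilzur > zatirzur  (by unconditioned shift, unconditioned shift)
Vukaiish: *yatilzur > yasilzur > yasilzor  (by palatalisation, pre-rhotic lowering)
No other proto-form is consistent with every reflex, so the reconstruction is *yatilzur.

*yatilzur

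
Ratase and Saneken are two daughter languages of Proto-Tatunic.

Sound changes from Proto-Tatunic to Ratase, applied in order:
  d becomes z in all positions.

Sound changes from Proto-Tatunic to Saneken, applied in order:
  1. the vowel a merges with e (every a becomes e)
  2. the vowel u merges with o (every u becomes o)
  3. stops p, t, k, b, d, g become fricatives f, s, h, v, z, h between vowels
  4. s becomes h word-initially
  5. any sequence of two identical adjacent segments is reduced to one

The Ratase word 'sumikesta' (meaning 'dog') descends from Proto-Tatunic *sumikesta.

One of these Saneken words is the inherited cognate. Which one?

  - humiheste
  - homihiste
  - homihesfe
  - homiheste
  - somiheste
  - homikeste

homiheste

Saneken: *sumikesta
  sumikesta → sumikeste   [vowel merger]
  sumikeste → somikeste   [vowel merger]
  somikeste → somiheste   [intervocalic lenition]
  somiheste → homiheste   [debuccalisation]
  homiheste (rule 5 does not apply)
  giving Saneken homiheste.
The other candidates each miss or misapply at least one Saneken change.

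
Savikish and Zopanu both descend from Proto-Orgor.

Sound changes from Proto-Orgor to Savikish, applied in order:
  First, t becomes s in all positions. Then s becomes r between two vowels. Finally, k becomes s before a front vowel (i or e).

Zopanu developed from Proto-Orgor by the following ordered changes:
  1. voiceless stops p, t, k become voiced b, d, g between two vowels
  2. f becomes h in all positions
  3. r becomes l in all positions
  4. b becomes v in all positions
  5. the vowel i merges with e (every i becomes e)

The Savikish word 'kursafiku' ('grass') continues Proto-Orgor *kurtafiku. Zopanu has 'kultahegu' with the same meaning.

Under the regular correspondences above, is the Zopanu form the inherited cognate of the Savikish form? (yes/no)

yes

Derive the expected Zopanu reflex of *kurtafiku:
Zopanu: *kurtafiku
  kurtafiku → kurtafigu   [intervocalic voicing]
  kurtafigu → kurtahigu   [unconditioned shift]
  kurtahigu → kultahigu   [unconditioned shift]
  kultahigu (rule 4 does not apply)
  kultahigu → kultahegu   [vowel merger]
  giving Zopanu kultahegu.
Zopanu 'kultahegu' matches the regular reflex exactly, so the pair is cognate.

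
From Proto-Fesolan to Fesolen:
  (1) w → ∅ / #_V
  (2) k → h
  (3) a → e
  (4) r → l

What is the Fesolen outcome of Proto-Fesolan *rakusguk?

lehusguh

Fesolen: start from *rakusguk.
  rule 1: no change — rakusguk
  rule 2 (unconditioned shift): rakusguk → rahusguh
  rule 3 (vowel merger): rahusguh → rehusguh
  rule 4 (unconditioned shift): rehusguh → lehusguh
  ⇒ Fesolen lehusguh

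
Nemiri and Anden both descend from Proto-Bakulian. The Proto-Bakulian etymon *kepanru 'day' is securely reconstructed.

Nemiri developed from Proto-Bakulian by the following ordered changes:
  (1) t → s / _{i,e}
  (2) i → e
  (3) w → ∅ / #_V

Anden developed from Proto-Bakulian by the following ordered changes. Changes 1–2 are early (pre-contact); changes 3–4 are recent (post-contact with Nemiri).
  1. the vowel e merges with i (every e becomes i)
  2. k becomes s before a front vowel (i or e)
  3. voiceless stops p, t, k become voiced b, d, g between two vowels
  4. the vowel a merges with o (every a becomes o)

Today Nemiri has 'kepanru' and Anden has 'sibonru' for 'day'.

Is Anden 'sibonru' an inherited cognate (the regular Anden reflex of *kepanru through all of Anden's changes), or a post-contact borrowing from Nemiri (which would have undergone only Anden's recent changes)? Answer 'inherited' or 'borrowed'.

inherited

If inherited, *kepanru would pass through all of Anden's changes:
Anden: start from *kepanru.
  rule 1 (vowel merger): kepanru → kipanru
  rule 2 (palatalisation): kipanru → sipanru
  rule 3 (intervocalic voicing): sipanru → sibanru
  rule 4 (vowel merger): sibanru → sibonru
  ⇒ Anden sibonru
If borrowed from Nemiri 'kepanru' after the early changes, it would undergo only the recent ones:
  rule 3 (intervocalic voicing): kepanru → kebanru
  rule 4 (vowel merger): kebanru → kebonru
  ⇒ as a loan: kebonru
Anden 'sibonru' matches the inherited outcome exactly, so it is an inherited cognate, not a loan.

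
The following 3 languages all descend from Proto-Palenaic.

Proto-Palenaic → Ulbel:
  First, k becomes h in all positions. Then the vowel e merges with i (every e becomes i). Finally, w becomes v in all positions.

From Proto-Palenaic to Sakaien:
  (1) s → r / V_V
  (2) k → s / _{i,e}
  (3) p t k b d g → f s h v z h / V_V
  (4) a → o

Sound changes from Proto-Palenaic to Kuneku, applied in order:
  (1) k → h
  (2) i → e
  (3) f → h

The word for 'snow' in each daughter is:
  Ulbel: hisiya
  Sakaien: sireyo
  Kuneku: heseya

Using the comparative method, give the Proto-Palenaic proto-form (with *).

*kiseya

Position 6: Ulbel has a, Sakaien has o, Kuneku has a. Ulbel preserves a here (none of its changes turn any other segment into a), so the proto-segment is *a.
Position 2: Ulbel has i, Sakaien has i, Kuneku has e. Sakaien preserves i here (none of its changes turn any other segment into i), so the proto-segment is *i.
This points to *kiseya. Verify forward in each daughter:
Ulbel: start from *kiseya.
  rule 1 (unconditioned shift): kiseya → hiseya
  rule 2 (vowel merger): hiseya → hisiya
  rule 3: no change — hisiya
  ⇒ Ulbel hisiya
Sakaien: start from *kiseya.
  rule 1 (rhotacism): kiseya → kireya
  rule 2 (palatalisation): kireya → sireya
  rule 3: no change — sireya
  rule 4 (vowel merger): sireya → sireyo
  ⇒ Sakaien sireyo
Kuneku: *kiseya
  kiseya → hiseya   [unconditioned shift]
  hiseya → heseya   [vowel merger]
  heseya (rule 3 does not apply)
  giving Kuneku heseya.
*kiseya is the unique common source.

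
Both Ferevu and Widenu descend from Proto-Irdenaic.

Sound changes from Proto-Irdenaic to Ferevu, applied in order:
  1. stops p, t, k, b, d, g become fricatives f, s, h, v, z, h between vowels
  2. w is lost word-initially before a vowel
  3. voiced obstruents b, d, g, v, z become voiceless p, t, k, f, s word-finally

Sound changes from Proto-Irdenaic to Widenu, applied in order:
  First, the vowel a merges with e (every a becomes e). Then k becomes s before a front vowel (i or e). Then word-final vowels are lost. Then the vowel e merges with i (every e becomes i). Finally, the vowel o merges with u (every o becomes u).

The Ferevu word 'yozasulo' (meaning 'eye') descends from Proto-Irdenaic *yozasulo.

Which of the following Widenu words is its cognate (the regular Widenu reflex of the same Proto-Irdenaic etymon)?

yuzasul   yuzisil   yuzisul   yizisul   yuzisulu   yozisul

yuzisul

Widenu: *yozasulo
  yozasulo → yozesulo   [vowel merger]
  yozesulo (rule 2 does not apply)
  yozesulo → yozesul   [apocope]
  yozesul → yozisul   [vowel merger]
  yozisul → yuzisul   [vowel merger]
  giving Widenu yuzisul.
Only 'yuzisul' matches the regular Widenu development of *yozasulo.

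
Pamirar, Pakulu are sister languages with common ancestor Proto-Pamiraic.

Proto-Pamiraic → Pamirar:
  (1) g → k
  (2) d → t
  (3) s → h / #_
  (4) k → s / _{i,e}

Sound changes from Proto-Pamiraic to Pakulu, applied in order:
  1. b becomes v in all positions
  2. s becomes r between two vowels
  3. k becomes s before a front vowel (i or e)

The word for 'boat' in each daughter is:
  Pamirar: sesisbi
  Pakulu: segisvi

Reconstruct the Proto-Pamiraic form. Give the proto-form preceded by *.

*kegisbi

Position 6: Pamirar has b, Pakulu has v. Pamirar preserves b here (none of its changes turn any other segment into b), so the proto-segment is *b.
Position 3: Pamirar has s, Pakulu has g. Pakulu preserves g here (none of its changes turn any other segment into g), so the proto-segment is *g.
Continuing position by position gives *kegisbi; check it forward:
Pamirar: *kegisbi > kekisbi > sesisbi  (by unconditioned shift, palatalisation)
Pakulu: *kegisbi
  kegisbi → kegisvi   [unconditioned shift]
  kegisvi (rule 2 does not apply)
  kegisvi → segisvi   [palatalisation]
  giving Pakulu segisvi.
Only *kegisbi yields all of Pamirar sesisbi, Pakulu segisvi.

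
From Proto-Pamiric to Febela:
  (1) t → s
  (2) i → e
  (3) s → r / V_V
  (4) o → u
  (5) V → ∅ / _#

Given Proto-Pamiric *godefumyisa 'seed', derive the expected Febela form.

gudefumyer

Febela: *godefumyisa
  godefumyisa (rule 1 does not apply)
  godefumyisa → godefumyesa   [vowel merger]
  godefumyesa → godefumyera   [rhotacism]
  godefumyera → gudefumyera   [vowel merger]
  gudefumyera → gudefumyer   [apocope]
  giving Febela gudefumyer.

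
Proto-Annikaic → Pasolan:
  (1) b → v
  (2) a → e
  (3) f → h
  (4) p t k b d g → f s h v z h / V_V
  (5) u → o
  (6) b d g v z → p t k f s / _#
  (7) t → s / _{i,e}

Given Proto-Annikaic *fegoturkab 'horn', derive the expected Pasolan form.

Pasolan: start from *fegoturkab.
  rule 1 (unconditioned shift): fegoturkab → fegoturkav
  rule 2 (vowel merger): fegoturkav → fegoturkev
  rule 3 (unconditioned shift): fegoturkev → hegoturkev
  rule 4 (intervocalic lenition): hegoturkev → hehosurkev
  rule 5 (vowel merger): hehosurkev → hehosorkev
  rule 6 (final devoicing): hehosorkev → hehosorkef
  rule 7: no change — hehosorkef
  ⇒ Pasolan hehosorkef

hehosorkef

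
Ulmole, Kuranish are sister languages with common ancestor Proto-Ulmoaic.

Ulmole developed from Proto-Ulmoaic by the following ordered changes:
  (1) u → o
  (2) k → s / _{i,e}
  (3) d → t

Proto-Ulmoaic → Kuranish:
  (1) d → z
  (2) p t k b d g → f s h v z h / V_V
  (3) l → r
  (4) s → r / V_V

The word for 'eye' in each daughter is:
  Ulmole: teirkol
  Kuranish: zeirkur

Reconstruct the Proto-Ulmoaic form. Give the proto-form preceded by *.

Position 6: Ulmole has o, Kuranish has u. Kuranish preserves u here (none of its changes turn any other segment into u), so the proto-segment is *u.
Position 1: Ulmole has t, Kuranish has z. Taking the neighbouring segments as reconstructed: Ulmole t could go back to *t or *d; Kuranish z could go back to *d or *z — the one source consistent with every daughter is *d.
Continuing position by position gives *deirkul; check it forward:
Ulmole: *deirkul > deirkol > teirkol  (by vowel merger, unconditioned shift)
Kuranish: *deirkul > zeirkul > zeirkur  (by unconditioned shift, unconditioned shift)
Only *deirkul yields all of Ulmole teirkol, Kuranish zeirkur.

*deirkul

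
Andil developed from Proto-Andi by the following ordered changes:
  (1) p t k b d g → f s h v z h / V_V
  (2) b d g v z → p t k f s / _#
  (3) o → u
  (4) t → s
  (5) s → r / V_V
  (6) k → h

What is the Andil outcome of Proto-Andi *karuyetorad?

Andil: *karuyetorad > karuyesorad > karuyesorat > karuyesurat > karuyesuras > karuyeruras > haruyeruras  (by intervocalic lenition, final devoicing, vowel merger, unconditioned shift, rhotacism, unconditioned shift)

haruyeruras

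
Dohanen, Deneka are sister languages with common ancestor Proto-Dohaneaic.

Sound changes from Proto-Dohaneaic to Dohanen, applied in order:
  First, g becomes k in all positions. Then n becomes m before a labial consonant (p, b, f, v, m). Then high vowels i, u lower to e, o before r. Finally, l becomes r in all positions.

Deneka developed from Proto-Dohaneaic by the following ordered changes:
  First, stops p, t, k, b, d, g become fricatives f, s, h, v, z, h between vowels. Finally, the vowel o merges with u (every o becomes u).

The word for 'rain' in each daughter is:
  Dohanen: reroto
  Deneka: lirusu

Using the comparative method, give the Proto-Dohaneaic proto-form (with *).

Position 2: Dohanen has e, Deneka has i. Deneka preserves i here (none of its changes turn any other segment into i), so the proto-segment is *i.
Position 6: Dohanen has o, Deneka has u. Taking the neighbouring segments as reconstructed: Dohanen o can only go back to *o; Deneka u could go back to *o or *u — the one source consistent with every daughter is *o.
Position 1: Dohanen has r, Deneka has l. Deneka preserves l here (none of its changes turn any other segment into l), so the proto-segment is *l.
Verify the candidate proto-form against each daughter:
Dohanen: start from *liroto.
  rule 1: no change — liroto
  rule 2: no change — liroto
  rule 3 (pre-rhotic lowering): liroto → leroto
  rule 4 (unconditioned shift): leroto → reroto
  ⇒ Dohanen reroto
Deneka: start from *liroto.
  rule 1 (intervocalic lenition): liroto → liroso
  rule 2 (vowel merger): liroso → lirusu
  ⇒ Deneka lirusu
Only *liroto yields all of Dohanen reroto, Deneka lirusu.

*liroto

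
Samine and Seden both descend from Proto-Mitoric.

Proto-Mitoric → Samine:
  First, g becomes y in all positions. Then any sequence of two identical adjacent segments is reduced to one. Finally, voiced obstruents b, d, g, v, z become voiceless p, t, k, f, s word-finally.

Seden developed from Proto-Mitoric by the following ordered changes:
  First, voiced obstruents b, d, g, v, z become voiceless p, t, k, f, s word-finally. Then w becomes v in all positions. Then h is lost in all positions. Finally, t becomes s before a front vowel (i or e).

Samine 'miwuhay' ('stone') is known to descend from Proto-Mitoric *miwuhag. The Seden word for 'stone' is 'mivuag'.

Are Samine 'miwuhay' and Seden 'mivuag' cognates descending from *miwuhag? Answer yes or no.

no

Derive the expected Seden reflex of *miwuhag:
Seden: start from *miwuhag.
  rule 1 (final devoicing): miwuhag → miwuhak
  rule 2 (unconditioned shift): miwuhak → mivuhak
  rule 3 (h-loss): mivuhak → mivuak
  rule 4: no change — mivuak
  ⇒ Seden mivuak
The regular Seden reflex would be 'mivuak', but the attested form is 'mivuag'. The correspondence is irregular, so they are not cognates (the Seden form has a different source).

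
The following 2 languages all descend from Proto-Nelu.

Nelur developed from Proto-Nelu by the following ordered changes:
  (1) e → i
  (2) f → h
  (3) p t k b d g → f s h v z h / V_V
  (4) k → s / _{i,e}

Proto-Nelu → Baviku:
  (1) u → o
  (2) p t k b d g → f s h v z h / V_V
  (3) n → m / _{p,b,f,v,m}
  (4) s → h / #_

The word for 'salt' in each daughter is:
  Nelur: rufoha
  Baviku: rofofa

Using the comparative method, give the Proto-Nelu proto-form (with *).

*rupofa

Position 2: Nelur has u, Baviku has o. Nelur preserves u here (none of its changes turn any other segment into u), so the proto-segment is *u.
Position 3: Nelur has f, Baviku has f. In Nelur, f can only continue *p, so the proto-segment is *p.
Verify the candidate proto-form against each daughter:
Nelur: *rupofa > rupoha > rufoha  (by unconditioned shift, intervocalic lenition)
Baviku: *rupofa > ropofa > rofofa  (by vowel merger, intervocalic lenition)
No other proto-form is consistent with every reflex, so the reconstruction is *rupofa.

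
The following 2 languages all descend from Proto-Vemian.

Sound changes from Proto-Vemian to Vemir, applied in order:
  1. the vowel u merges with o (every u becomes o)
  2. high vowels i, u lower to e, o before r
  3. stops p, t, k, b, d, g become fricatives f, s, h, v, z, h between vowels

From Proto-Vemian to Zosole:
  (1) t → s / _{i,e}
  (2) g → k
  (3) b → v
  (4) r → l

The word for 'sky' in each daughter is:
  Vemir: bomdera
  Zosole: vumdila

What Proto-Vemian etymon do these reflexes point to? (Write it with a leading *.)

Position 2: Vemir has o, Zosole has u. Zosole preserves u here (none of its changes turn any other segment into u), so the proto-segment is *u.
Position 6: Vemir has r, Zosole has l. Vemir preserves r here (none of its changes turn any other segment into r), so the proto-segment is *r.
Position 5: Vemir has e, Zosole has i. Zosole preserves i here (none of its changes turn any other segment into i), so the proto-segment is *i.
This points to *bumdira. Verify forward in each daughter:
Vemir: *bumdira
  bumdira → bomdira   [vowel merger]
  bomdira → bomdera   [pre-rhotic lowering]
  bomdera (rule 3 does not apply)
  giving Vemir bomdera.
Zosole: *bumdira
  bumdira (rule 1 does not apply)
  bumdira (rule 2 does not apply)
  bumdira → vumdira   [unconditioned shift]
  vumdira → vumdila   [unconditioned shift]
  giving Zosole vumdila.
No other proto-form is consistent with every reflex, so the reconstruction is *bumdira.

*bumdira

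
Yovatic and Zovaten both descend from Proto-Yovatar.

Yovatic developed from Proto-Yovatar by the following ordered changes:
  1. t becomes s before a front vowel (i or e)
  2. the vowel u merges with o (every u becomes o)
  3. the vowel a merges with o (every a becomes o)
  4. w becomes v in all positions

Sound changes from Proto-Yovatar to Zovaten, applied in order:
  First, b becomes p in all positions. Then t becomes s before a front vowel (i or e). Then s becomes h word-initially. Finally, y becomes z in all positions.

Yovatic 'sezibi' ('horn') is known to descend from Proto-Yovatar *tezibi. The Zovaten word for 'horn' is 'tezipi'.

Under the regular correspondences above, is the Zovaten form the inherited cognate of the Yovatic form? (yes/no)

Derive the expected Zovaten reflex of *tezibi:
Zovaten: *tezibi > tezipi > sezipi > hezipi  (by unconditioned shift, palatalisation, debuccalisation)
The regular Zovaten reflex would be 'hezipi', but the attested form is 'tezipi'. The correspondence is irregular, so they are not cognates (the Zovaten form has a different source).

no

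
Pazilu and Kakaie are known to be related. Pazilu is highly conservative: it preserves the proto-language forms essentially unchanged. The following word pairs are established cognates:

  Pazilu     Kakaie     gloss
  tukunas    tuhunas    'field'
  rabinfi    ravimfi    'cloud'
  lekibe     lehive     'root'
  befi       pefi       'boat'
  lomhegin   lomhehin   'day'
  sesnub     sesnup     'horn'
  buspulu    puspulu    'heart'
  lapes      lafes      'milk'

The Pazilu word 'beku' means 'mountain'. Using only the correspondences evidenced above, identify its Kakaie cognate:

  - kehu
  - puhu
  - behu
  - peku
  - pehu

pehu

befi ~ pefi — Pazilu b corresponds to Kakaie p word-initially before a front vowel.
tukunas ~ tuhunas — Pazilu k corresponds to Kakaie h between vowels (before a back vowel).
Applying these to Pazilu 'beku':
  beku → peku   (b→p word-initially before a front vowel)
  peku → pehu   (k→h between vowels (before a back vowel))
So the Kakaie cognate is 'pehu'.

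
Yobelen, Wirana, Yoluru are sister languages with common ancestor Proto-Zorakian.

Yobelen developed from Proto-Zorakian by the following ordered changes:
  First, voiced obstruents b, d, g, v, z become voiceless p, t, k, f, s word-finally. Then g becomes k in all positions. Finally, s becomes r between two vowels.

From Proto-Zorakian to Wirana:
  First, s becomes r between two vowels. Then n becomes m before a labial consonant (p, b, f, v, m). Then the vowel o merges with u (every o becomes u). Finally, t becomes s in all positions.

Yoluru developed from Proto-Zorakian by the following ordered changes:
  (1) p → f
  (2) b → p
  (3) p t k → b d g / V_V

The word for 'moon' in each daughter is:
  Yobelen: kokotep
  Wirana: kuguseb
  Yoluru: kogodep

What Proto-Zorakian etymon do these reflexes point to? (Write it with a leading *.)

*kogoteb

Position 3: Yobelen has k, Wirana has g, Yoluru has g. Wirana preserves g here (none of its changes turn any other segment into g), so the proto-segment is *g.
Position 5: Yobelen has t, Wirana has s, Yoluru has d. Taking the neighbouring segments as reconstructed: Yobelen t can only go back to *t; Wirana s can only go back to *t; Yoluru d could go back to *t or *d — the one source consistent with every daughter is *t.
Verify the candidate proto-form against each daughter:
Yobelen: start from *kogoteb.
  rule 1 (final devoicing): kogoteb → kogotep
  rule 2 (unconditioned shift): kogotep → kokotep
  rule 3: no change — kokotep
  ⇒ Yobelen kokotep
Wirana: *kogoteb > kuguteb > kuguseb  (by vowel merger, unconditioned shift)
Yoluru: start from *kogoteb.
  rule 1: no change — kogoteb
  rule 2 (unconditioned shift): kogoteb → kogotep
  rule 3 (intervocalic voicing): kogotep → kogodep
  ⇒ Yoluru kogodep
Only *kogoteb yields all of Yobelen kokotep, Wirana kuguseb, Yoluru kogodep.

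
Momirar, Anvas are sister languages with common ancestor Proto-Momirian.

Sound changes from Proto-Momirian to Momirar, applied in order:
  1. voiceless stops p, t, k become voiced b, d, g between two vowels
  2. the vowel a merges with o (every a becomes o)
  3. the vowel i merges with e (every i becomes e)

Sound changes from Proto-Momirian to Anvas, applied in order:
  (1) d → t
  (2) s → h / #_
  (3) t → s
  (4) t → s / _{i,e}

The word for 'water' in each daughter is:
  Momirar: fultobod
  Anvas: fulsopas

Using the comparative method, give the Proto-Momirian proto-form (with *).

Position 4: Momirar has t, Anvas has s. Momirar preserves t here (none of its changes turn any other segment into t), so the proto-segment is *t.
Position 7: Momirar has o, Anvas has a. Anvas preserves a here (none of its changes turn any other segment into a), so the proto-segment is *a.
Position 6: Momirar has b, Anvas has p. Anvas preserves p here (none of its changes turn any other segment into p), so the proto-segment is *p.
Continuing position by position gives *fultopad; check it forward:
Momirar: *fultopad
  fultopad → fultobad   [intervocalic voicing]
  fultobad → fultobod   [vowel merger]
  fultobod (rule 3 does not apply)
  giving Momirar fultobod.
Anvas: start from *fultopad.
  rule 1 (unconditioned shift): fultopad → fultopat
  rule 2: no change — fultopat
  rule 3 (unconditioned shift): fultopat → fulsopas
  rule 4: no change — fulsopas
  ⇒ Anvas fulsopas
*fultopad is the unique common source.

*fultopad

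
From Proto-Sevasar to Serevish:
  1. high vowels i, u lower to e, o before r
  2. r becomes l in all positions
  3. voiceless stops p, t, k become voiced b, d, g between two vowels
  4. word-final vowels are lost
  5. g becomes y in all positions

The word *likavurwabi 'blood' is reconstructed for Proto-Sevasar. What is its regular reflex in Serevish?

Serevish: *likavurwabi
  likavurwabi → likavorwabi   [pre-rhotic lowering]
  likavorwabi → likavolwabi   [unconditioned shift]
  likavolwabi → ligavolwabi   [intervocalic voicing]
  ligavolwabi → ligavolwab   [apocope]
  ligavolwab → liyavolwab   [unconditioned shift]
  giving Serevish liyavolwab.

liyavolwab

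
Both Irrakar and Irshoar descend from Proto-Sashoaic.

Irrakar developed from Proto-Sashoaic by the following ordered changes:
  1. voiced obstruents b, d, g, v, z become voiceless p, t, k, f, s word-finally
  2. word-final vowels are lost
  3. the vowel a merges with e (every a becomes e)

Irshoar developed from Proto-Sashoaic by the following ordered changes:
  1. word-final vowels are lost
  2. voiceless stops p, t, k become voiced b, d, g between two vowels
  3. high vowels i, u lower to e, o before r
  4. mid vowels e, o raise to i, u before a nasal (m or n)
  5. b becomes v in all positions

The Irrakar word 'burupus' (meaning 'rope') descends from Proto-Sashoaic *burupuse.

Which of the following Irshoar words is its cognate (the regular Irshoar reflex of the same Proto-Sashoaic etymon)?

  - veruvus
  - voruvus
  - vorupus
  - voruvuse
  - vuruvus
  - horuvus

Irshoar: start from *burupuse.
  rule 1 (apocope): burupuse → burupus
  rule 2 (intervocalic voicing): burupus → burubus
  rule 3 (pre-rhotic lowering): burubus → borubus
  rule 4: no change — borubus
  rule 5 (unconditioned shift): borubus → voruvus
  ⇒ Irshoar voruvus
Among the options, 'voruvus' alone shows every Irshoar change applied in order.

voruvus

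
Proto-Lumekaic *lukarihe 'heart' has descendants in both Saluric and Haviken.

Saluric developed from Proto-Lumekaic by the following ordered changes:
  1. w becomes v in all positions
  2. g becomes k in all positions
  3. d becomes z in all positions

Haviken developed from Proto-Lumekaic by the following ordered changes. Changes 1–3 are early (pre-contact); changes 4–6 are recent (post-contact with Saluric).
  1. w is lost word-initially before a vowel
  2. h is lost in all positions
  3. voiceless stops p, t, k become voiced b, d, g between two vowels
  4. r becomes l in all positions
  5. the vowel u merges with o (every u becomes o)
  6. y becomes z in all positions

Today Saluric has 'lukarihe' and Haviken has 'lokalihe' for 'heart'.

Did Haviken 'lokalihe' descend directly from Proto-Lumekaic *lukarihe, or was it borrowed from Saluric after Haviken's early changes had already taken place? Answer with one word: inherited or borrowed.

borrowed

If inherited, *lukarihe would pass through all of Haviken's changes:
Haviken: start from *lukarihe.
  rule 1: no change — lukarihe
  rule 2 (h-loss): lukarihe → lukarie
  rule 3 (intervocalic voicing): lukarie → lugarie
  rule 4 (unconditioned shift): lugarie → lugalie
  rule 5 (vowel merger): lugalie → logalie
  rule 6: no change — logalie
  ⇒ Haviken logalie
If borrowed from Saluric 'lukarihe' after the early changes, it would undergo only the recent ones:
  rule 4 (unconditioned shift): lukarihe → lukalihe
  rule 5 (vowel merger): lukalihe → lokalihe
  rule 6 (unconditioned shift): no change (lokalihe)
  ⇒ as a loan: lokalihe
Haviken 'lokalihe' matches the loan outcome 'lokalihe', not the inherited 'logalie' — it skipped the early Haviken changes, so it was borrowed from Saluric.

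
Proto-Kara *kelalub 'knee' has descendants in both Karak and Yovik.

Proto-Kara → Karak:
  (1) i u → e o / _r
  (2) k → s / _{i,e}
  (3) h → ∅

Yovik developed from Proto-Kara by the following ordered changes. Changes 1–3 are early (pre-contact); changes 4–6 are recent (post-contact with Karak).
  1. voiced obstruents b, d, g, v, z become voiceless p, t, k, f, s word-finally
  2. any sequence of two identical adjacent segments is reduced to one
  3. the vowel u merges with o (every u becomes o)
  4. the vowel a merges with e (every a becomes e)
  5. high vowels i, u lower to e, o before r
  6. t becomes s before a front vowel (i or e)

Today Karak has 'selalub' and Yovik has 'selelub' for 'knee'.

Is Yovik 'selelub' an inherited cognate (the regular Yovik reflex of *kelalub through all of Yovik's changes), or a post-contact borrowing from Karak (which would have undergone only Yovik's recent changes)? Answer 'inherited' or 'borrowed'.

If inherited, *kelalub would pass through all of Yovik's changes:
Yovik: *kelalub > kelalup > kelalop > kelelop  (by final devoicing, vowel merger, vowel merger)
If borrowed from Karak 'selalub' after the early changes, it would undergo only the recent ones:
  rule 4 (vowel merger): selalub → selelub
  rule 5 (pre-rhotic lowering): no change (selelub)
  rule 6 (palatalisation): no change (selelub)
  ⇒ as a loan: selelub
Yovik 'selelub' matches the loan outcome 'selelub', not the inherited 'kelelop' — it skipped the early Yovik changes, so it was borrowed from Karak.

borrowed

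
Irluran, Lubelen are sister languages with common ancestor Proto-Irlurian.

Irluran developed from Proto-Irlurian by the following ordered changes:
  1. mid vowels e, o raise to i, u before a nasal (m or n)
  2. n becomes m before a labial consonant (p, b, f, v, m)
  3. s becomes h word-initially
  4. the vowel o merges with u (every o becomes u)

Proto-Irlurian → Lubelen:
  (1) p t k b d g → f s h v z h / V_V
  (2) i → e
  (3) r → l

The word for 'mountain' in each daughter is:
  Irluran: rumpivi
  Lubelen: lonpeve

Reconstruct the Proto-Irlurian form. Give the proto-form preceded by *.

*ronpivi

Position 2: Irluran has u, Lubelen has o. Lubelen preserves o here (none of its changes turn any other segment into o), so the proto-segment is *o.
Position 7: Irluran has i, Lubelen has e. Taking the neighbouring segments as reconstructed: Irluran i can only go back to *i; Lubelen e could go back to *e or *i — the one source consistent with every daughter is *i.
Position 5: Irluran has i, Lubelen has e. Taking the neighbouring segments as reconstructed: Irluran i can only go back to *i; Lubelen e could go back to *e or *i — the one source consistent with every daughter is *i.
This points to *ronpivi. Verify forward in each daughter:
Irluran: start from *ronpivi.
  rule 1 (pre-nasal raising): ronpivi → runpivi
  rule 2 (nasal place assimilation): runpivi → rumpivi
  rule 3: no change — rumpivi
  rule 4: no change — rumpivi
  ⇒ Irluran rumpivi
Lubelen: start from *ronpivi.
  rule 1: no change — ronpivi
  rule 2 (vowel merger): ronpivi → ronpeve
  rule 3 (unconditioned shift): ronpeve → lonpeve
  ⇒ Lubelen lonpeve
Only *ronpivi yields all of Irluran rumpivi, Lubelen lonpeve.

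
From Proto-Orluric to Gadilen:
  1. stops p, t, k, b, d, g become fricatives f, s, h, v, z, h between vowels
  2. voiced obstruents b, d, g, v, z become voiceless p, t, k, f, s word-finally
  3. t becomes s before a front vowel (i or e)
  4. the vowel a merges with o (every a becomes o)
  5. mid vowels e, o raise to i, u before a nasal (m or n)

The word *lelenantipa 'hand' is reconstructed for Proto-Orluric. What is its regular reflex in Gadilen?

lelinunsifo

Gadilen: start from *lelenantipa.
  rule 1 (intervocalic lenition): lelenantipa → lelenantifa
  rule 2: no change — lelenantifa
  rule 3 (palatalisation): lelenantifa → lelenansifa
  rule 4 (vowel merger): lelenansifa → lelenonsifo
  rule 5 (pre-nasal raising): lelenonsifo → lelinunsifo
  ⇒ Gadilen lelinunsifo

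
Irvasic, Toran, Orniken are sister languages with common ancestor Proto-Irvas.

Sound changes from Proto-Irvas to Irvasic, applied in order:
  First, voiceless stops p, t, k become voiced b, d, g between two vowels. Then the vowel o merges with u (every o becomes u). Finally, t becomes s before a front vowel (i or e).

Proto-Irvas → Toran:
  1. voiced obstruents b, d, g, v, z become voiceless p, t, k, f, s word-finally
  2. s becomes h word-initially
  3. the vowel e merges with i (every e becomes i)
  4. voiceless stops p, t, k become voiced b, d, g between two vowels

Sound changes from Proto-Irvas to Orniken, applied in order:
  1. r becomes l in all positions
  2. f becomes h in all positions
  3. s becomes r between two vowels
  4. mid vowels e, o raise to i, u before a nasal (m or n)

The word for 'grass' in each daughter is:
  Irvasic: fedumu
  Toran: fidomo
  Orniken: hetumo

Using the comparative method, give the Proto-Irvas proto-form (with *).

Position 4: Irvasic has u, Toran has o, Orniken has u. Toran preserves o here (none of its changes turn any other segment into o), so the proto-segment is *o.
Position 3: Irvasic has d, Toran has d, Orniken has t. Orniken preserves t here (none of its changes turn any other segment into t), so the proto-segment is *t.
Continuing position by position gives *fetomo; check it forward:
Irvasic: start from *fetomo.
  rule 1 (intervocalic voicing): fetomo → fedomo
  rule 2 (vowel merger): fedomo → fedumu
  rule 3: no change — fedumu
  ⇒ Irvasic fedumu
Toran: *fetomo
  fetomo (rule 1 does not apply)
  fetomo (rule 2 does not apply)
  fetomo → fitomo   [vowel merger]
  fitomo → fidomo   [intervocalic voicing]
  giving Toran fidomo.
Orniken: *fetomo
  fetomo (rule 1 does not apply)
  fetomo → hetomo   [unconditioned shift]
  hetomo (rule 3 does not apply)
  hetomo → hetumo   [pre-nasal raising]
  giving Orniken hetumo.
No other proto-form is consistent with every reflex, so the reconstruction is *fetomo.

*fetomo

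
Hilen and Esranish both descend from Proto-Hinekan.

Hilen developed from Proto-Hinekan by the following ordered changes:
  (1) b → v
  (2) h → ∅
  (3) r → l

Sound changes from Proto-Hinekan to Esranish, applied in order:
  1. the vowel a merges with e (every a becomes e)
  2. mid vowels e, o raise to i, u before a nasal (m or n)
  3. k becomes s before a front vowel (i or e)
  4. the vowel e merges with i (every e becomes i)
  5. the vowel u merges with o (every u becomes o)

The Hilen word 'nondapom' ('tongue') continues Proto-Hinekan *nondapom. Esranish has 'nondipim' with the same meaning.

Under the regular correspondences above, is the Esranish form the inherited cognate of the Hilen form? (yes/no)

Derive the expected Esranish reflex of *nondapom:
Esranish: *nondapom
  nondapom → nondepom   [vowel merger]
  nondepom → nundepum   [pre-nasal raising]
  nundepum (rule 3 does not apply)
  nundepum → nundipum   [vowel merger]
  nundipum → nondipom   [vowel merger]
  giving Esranish nondipom.
The regular Esranish reflex would be 'nondipom', but the attested form is 'nondipim'. The correspondence is irregular, so they are not cognates (the Esranish form has a different source).

no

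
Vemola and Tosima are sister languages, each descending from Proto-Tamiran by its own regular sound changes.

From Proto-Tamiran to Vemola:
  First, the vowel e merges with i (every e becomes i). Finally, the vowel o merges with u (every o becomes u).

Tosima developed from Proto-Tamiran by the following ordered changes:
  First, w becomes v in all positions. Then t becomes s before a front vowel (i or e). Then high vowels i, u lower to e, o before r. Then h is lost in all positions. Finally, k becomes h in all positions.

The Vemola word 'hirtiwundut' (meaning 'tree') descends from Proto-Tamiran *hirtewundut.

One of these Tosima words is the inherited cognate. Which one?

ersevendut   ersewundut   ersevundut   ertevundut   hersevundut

ersevundut

Tosima: start from *hirtewundut.
  rule 1 (unconditioned shift): hirtewundut → hirtevundut
  rule 2 (palatalisation): hirtevundut → hirsevundut
  rule 3 (pre-rhotic lowering): hirsevundut → hersevundut
  rule 4 (h-loss): hersevundut → ersevundut
  rule 5: no change — ersevundut
  ⇒ Tosima ersevundut
Only 'ersevundut' matches the regular Tosima development of *hirtewundut.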